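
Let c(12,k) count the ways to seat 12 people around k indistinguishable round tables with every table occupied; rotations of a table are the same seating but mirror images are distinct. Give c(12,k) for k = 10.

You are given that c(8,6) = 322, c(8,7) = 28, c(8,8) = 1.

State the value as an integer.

1925

i=9: T(9,7)=322+8·28=546 | T(9,8)=28+8·1=36 | T(9,9)=1+8·0=1
i=10: T(10,8)=546+9·36=870 | T(10,9)=36+9·1=45 | T(10,10)=1+9·0=1
i=11: T(11,9)=870+10·45=1320 | T(11,10)=45+10·1=55
i=12: T(12,10)=1320+11·55=1925
Read c(12,10) = 1925.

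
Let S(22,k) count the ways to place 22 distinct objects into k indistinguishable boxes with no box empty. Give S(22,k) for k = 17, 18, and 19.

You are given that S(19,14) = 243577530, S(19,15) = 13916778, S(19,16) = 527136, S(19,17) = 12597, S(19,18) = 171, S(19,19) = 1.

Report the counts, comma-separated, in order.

i=20: T(20,15)=243577530+15·13916778=452329200 | T(20,16)=13916778+16·527136=22350954 | T(20,17)=527136+17·12597=741285 | T(20,18)=12597+18·171=15675 | T(20,19)=171+19·1=190
i=21: T(21,16)=452329200+16·22350954=809944464 | T(21,17)=22350954+17·741285=34952799 | T(21,18)=741285+18·15675=1023435 | T(21,19)=15675+19·190=19285
i=22: T(22,17)=809944464+17·34952799=1404142047 | T(22,18)=34952799+18·1023435=53374629 | T(22,19)=1023435+19·19285=1389850
Read S(22,17) = 1404142047, S(22,18) = 53374629, S(22,19) = 1389850.

1404142047, 53374629, 1389850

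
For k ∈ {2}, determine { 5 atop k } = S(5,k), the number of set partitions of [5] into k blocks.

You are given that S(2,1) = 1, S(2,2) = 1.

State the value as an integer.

@3  (3,1):1·1+0→1, (3,2):1·2+1→3
@4  (4,1):1·1+0→1, (4,2):3·2+1→7
@5  (5,2):7·2+1→15
Read S(5,2) = 15.

15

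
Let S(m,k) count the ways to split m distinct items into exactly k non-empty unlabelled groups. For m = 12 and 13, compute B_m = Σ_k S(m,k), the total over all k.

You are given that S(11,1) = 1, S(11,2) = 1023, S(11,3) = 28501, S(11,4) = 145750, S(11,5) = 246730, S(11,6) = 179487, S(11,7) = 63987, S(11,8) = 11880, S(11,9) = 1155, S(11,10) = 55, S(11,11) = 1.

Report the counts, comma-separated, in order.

[12] T[12,1]:1*1+0=1 · T[12,2]:2*1023+1=2047 · T[12,3]:3*28501+1023=86526 · T[12,4]:4*145750+28501=611501 · T[12,5]:5*246730+145750=1379400 · T[12,6]:6*179487+246730=1323652 · T[12,7]:7*63987+179487=627396 · T[12,8]:8*11880+63987=159027 · T[12,9]:9*1155+11880=22275 · T[12,10]:10*55+1155=1705 · T[12,11]:11*1+55=66 · T[12,12]:12*0+1=1
[13] T[13,1]:1*1+0=1 · T[13,2]:2*2047+1=4095 · T[13,3]:3*86526+2047=261625 · T[13,4]:4*611501+86526=2532530 · T[13,5]:5*1379400+611501=7508501 · T[13,6]:6*1323652+1379400=9321312 · T[13,7]:7*627396+1323652=5715424 · T[13,8]:8*159027+627396=1899612 · T[13,9]:9*22275+159027=359502 · T[13,10]:10*1705+22275=39325 · T[13,11]:11*66+1705=2431 · T[13,12]:12*1+66=78 · T[13,13]:13*0+1=1
B_12 = ΣS(12,k) = 1+2047+86526+611501+1379400+1323652+627396+159027+22275+1705+66+1 = 4213597
B_13 = ΣS(13,k) = 1+4095+261625+2532530+7508501+9321312+5715424+1899612+359502+39325+2431+78+1 = 27644437

4213597, 27644437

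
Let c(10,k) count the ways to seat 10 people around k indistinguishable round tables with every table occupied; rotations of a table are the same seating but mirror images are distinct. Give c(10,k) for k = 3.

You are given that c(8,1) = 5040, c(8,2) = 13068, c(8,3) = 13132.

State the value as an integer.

[9] T[9,2]:8*13068+5040=109584 · T[9,3]:8*13132+13068=118124
[10] T[10,3]:9*118124+109584=1172700
Read c(10,3) = 1172700.

1172700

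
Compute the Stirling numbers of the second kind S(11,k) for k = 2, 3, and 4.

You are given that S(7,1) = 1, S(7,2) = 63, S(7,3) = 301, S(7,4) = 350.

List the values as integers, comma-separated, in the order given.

1023, 28501, 145750

i=8: T(8,1)=0+1·1=1 | T(8,2)=1+2·63=127 | T(8,3)=63+3·301=966 | T(8,4)=301+4·350=1701
i=9: T(9,1)=0+1·1=1 | T(9,2)=1+2·127=255 | T(9,3)=127+3·966=3025 | T(9,4)=966+4·1701=7770
i=10: T(10,1)=0+1·1=1 | T(10,2)=1+2·255=511 | T(10,3)=255+3·3025=9330 | T(10,4)=3025+4·7770=34105
i=11: T(11,2)=1+2·511=1023 | T(11,3)=511+3·9330=28501 | T(11,4)=9330+4·34105=145750
Read S(11,2) = 1023, S(11,3) = 28501, S(11,4) = 145750.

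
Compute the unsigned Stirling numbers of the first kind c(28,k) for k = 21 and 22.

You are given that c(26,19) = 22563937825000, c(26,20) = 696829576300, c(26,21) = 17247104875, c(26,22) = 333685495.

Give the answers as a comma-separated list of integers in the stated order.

71603372991150, 1845173352165

row 27: T[27][20]=26·696829576300+22563937825000=40681506808800  T[27][21]=26·17247104875+696829576300=1145254303050  T[27][22]=26·333685495+17247104875=25922927745
row 28: T[28][21]=27·1145254303050+40681506808800=71603372991150  T[28][22]=27·25922927745+1145254303050=1845173352165
Read c(28,21) = 71603372991150, c(28,22) = 1845173352165.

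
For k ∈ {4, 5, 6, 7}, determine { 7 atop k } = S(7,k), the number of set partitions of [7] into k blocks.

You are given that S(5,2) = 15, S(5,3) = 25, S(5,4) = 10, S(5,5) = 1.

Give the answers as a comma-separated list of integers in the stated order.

i=6: T(6,3)=15+3·25=90 | T(6,4)=25+4·10=65 | T(6,5)=10+5·1=15 | T(6,6)=1+6·0=1
i=7: T(7,4)=90+4·65=350 | T(7,5)=65+5·15=140 | T(7,6)=15+6·1=21 | T(7,7)=1+7·0=1
Read S(7,4) = 350, S(7,5) = 140, S(7,6) = 21, S(7,7) = 1.

350, 140, 21, 1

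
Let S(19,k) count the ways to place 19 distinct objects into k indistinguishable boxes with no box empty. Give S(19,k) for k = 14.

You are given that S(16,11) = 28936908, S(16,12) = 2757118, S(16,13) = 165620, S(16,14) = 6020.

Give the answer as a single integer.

r17: T_17,12=12×2757118+28936908=62022324; T_17,13=13×165620+2757118=4910178; T_17,14=14×6020+165620=249900
r18: T_18,13=13×4910178+62022324=125854638; T_18,14=14×249900+4910178=8408778
r19: T_19,14=14×8408778+125854638=243577530
Read S(19,14) = 243577530.

243577530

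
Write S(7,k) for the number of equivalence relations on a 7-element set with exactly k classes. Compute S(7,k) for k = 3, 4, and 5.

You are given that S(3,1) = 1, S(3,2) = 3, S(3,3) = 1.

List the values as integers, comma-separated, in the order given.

301, 350, 140

@4  (4,1):1·1+0→1, (4,2):3·2+1→7, (4,3):1·3+3→6, (4,4):0·4+1→1
@5  (5,1):1·1+0→1, (5,2):7·2+1→15, (5,3):6·3+7→25, (5,4):1·4+6→10, (5,5):0·5+1→1
@6  (6,2):15·2+1→31, (6,3):25·3+15→90, (6,4):10·4+25→65, (6,5):1·5+10→15
@7  (7,3):90·3+31→301, (7,4):65·4+90→350, (7,5):15·5+65→140
Read S(7,3) = 301, S(7,4) = 350, S(7,5) = 140.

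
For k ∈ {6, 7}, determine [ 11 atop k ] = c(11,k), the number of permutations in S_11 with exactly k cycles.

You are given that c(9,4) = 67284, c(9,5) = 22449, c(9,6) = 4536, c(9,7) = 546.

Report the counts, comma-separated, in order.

[10] T[10,5]:9*22449+67284=269325 · T[10,6]:9*4536+22449=63273 · T[10,7]:9*546+4536=9450
[11] T[11,6]:10*63273+269325=902055 · T[11,7]:10*9450+63273=157773
Read c(11,6) = 902055, c(11,7) = 157773.

902055, 157773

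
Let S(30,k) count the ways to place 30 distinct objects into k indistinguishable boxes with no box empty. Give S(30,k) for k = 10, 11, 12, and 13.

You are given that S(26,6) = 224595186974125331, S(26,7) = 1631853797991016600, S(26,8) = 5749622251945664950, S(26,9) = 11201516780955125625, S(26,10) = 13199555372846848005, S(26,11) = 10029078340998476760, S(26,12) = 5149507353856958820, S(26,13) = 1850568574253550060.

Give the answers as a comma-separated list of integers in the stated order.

row 27: T[27][7]=7·1631853797991016600+224595186974125331=11647571772911241531  T[27][8]=8·5749622251945664950+1631853797991016600=47628831813556336200  T[27][9]=9·11201516780955125625+5749622251945664950=106563273280541795575  T[27][10]=10·13199555372846848005+11201516780955125625=143197070509423605675  T[27][11]=11·10029078340998476760+13199555372846848005=123519417123830092365  T[27][12]=12·5149507353856958820+10029078340998476760=71823166587281982600  T[27][13]=13·1850568574253550060+5149507353856958820=29206898819153109600
row 28: T[28][8]=8·47628831813556336200+11647571772911241531=392678226281361931131  T[28][9]=9·106563273280541795575+47628831813556336200=1006698291338432496375  T[28][10]=10·143197070509423605675+106563273280541795575=1538533978374777852325  T[28][11]=11·123519417123830092365+143197070509423605675=1501910658871554621690  T[28][12]=12·71823166587281982600+123519417123830092365=985397416171213883565  T[28][13]=13·29206898819153109600+71823166587281982600=451512851236272407400
row 29: T[29][9]=9·1006698291338432496375+392678226281361931131=9452962848327254398506  T[29][10]=10·1538533978374777852325+1006698291338432496375=16392038075086211019625  T[29][11]=11·1501910658871554621690+1538533978374777852325=18059551225961878690915  T[29][12]=12·985397416171213883565+1501910658871554621690=13326679652926121224470  T[29][13]=13·451512851236272407400+985397416171213883565=6855064482242755179765
row 30: T[30][10]=10·16392038075086211019625+9452962848327254398506=173373343599189364594756  T[30][11]=11·18059551225961878690915+16392038075086211019625=215047101560666876619690  T[30][12]=12·13326679652926121224470+18059551225961878690915=177979707061075333384555  T[30][13]=13·6855064482242755179765+13326679652926121224470=102442517922081938561415
Read S(30,10) = 173373343599189364594756, S(30,11) = 215047101560666876619690, S(30,12) = 177979707061075333384555, S(30,13) = 102442517922081938561415.

173373343599189364594756, 215047101560666876619690, 177979707061075333384555, 102442517922081938561415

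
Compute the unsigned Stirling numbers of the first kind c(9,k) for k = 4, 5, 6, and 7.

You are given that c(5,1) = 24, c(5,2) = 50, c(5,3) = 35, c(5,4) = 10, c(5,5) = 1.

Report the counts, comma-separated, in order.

67284, 22449, 4536, 546

i=6: T(6,1)=0+5·24=120 | T(6,2)=24+5·50=274 | T(6,3)=50+5·35=225 | T(6,4)=35+5·10=85 | T(6,5)=10+5·1=15 | T(6,6)=1+5·0=1
i=7: T(7,2)=120+6·274=1764 | T(7,3)=274+6·225=1624 | T(7,4)=225+6·85=735 | T(7,5)=85+6·15=175 | T(7,6)=15+6·1=21 | T(7,7)=1+6·0=1
i=8: T(8,3)=1764+7·1624=13132 | T(8,4)=1624+7·735=6769 | T(8,5)=735+7·175=1960 | T(8,6)=175+7·21=322 | T(8,7)=21+7·1=28
i=9: T(9,4)=13132+8·6769=67284 | T(9,5)=6769+8·1960=22449 | T(9,6)=1960+8·322=4536 | T(9,7)=322+8·28=546
Read c(9,4) = 67284, c(9,5) = 22449, c(9,6) = 4536, c(9,7) = 546.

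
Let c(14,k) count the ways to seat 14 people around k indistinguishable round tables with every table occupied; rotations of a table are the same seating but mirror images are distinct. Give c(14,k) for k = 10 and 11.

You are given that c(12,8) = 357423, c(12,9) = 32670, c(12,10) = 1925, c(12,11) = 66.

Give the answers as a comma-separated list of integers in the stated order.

row 13: T[13][9]=12·32670+357423=749463  T[13][10]=12·1925+32670=55770  T[13][11]=12·66+1925=2717
row 14: T[14][10]=13·55770+749463=1474473  T[14][11]=13·2717+55770=91091
Read c(14,10) = 1474473, c(14,11) = 91091.

1474473, 91091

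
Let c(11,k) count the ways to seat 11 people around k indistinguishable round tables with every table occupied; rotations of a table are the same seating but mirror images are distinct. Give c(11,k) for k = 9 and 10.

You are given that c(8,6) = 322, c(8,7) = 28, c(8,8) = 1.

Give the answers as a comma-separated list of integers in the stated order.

1320, 55

[9] T[9,7]:8*28+322=546 · T[9,8]:8*1+28=36 · T[9,9]:8*0+1=1
[10] T[10,8]:9*36+546=870 · T[10,9]:9*1+36=45 · T[10,10]:9*0+1=1
[11] T[11,9]:10*45+870=1320 · T[11,10]:10*1+45=55
Read c(11,9) = 1320, c(11,10) = 55.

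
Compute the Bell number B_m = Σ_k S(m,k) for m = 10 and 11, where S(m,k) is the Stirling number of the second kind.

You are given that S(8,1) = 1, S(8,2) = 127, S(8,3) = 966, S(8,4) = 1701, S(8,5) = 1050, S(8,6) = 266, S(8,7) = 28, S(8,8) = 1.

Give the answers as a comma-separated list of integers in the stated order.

r9: T_9,1=1×1+0=1; T_9,2=2×127+1=255; T_9,3=3×966+127=3025; T_9,4=4×1701+966=7770; T_9,5=5×1050+1701=6951; T_9,6=6×266+1050=2646; T_9,7=7×28+266=462; T_9,8=8×1+28=36; T_9,9=9×0+1=1
r10: T_10,1=1×1+0=1; T_10,2=2×255+1=511; T_10,3=3×3025+255=9330; T_10,4=4×7770+3025=34105; T_10,5=5×6951+7770=42525; T_10,6=6×2646+6951=22827; T_10,7=7×462+2646=5880; T_10,8=8×36+462=750; T_10,9=9×1+36=45; T_10,10=10×0+1=1
r11: T_11,1=1×1+0=1; T_11,2=2×511+1=1023; T_11,3=3×9330+511=28501; T_11,4=4×34105+9330=145750; T_11,5=5×42525+34105=246730; T_11,6=6×22827+42525=179487; T_11,7=7×5880+22827=63987; T_11,8=8×750+5880=11880; T_11,9=9×45+750=1155; T_11,10=10×1+45=55; T_11,11=11×0+1=1
B_10 = ΣS(10,k) = 1+511+9330+34105+42525+22827+5880+750+45+1 = 115975
B_11 = ΣS(11,k) = 1+1023+28501+145750+246730+179487+63987+11880+1155+55+1 = 678570

115975, 678570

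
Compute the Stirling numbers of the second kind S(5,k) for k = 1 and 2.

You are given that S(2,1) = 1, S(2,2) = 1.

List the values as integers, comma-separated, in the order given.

1, 15

[3] T[3,1]:1*1+0=1 · T[3,2]:2*1+1=3
[4] T[4,1]:1*1+0=1 · T[4,2]:2*3+1=7
[5] T[5,1]:1*1+0=1 · T[5,2]:2*7+1=15
Read S(5,1) = 1, S(5,2) = 15.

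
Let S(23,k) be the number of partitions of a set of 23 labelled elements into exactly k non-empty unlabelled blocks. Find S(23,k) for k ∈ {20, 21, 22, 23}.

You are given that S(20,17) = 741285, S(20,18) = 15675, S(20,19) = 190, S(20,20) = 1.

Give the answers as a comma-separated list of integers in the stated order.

1859550, 28336, 253, 1

[21] T[21,18]:18*15675+741285=1023435 · T[21,19]:19*190+15675=19285 · T[21,20]:20*1+190=210 · T[21,21]:21*0+1=1
[22] T[22,19]:19*19285+1023435=1389850 · T[22,20]:20*210+19285=23485 · T[22,21]:21*1+210=231 · T[22,22]:22*0+1=1
[23] T[23,20]:20*23485+1389850=1859550 · T[23,21]:21*231+23485=28336 · T[23,22]:22*1+231=253 · T[23,23]:23*0+1=1
Read S(23,20) = 1859550, S(23,21) = 28336, S(23,22) = 253, S(23,23) = 1.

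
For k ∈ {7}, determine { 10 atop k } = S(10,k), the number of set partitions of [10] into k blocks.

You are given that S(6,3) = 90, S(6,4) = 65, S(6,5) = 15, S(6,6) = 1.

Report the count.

r7: T_7,4=4×65+90=350; T_7,5=5×15+65=140; T_7,6=6×1+15=21; T_7,7=7×0+1=1
r8: T_8,5=5×140+350=1050; T_8,6=6×21+140=266; T_8,7=7×1+21=28
r9: T_9,6=6×266+1050=2646; T_9,7=7×28+266=462
r10: T_10,7=7×462+2646=5880
Read S(10,7) = 5880.

5880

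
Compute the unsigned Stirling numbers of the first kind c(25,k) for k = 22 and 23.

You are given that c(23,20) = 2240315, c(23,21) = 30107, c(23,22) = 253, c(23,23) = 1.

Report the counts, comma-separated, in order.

3795000, 42550

r24: T_24,21=23×30107+2240315=2932776; T_24,22=23×253+30107=35926; T_24,23=23×1+253=276
r25: T_25,22=24×35926+2932776=3795000; T_25,23=24×276+35926=42550
Read c(25,22) = 3795000, c(25,23) = 42550.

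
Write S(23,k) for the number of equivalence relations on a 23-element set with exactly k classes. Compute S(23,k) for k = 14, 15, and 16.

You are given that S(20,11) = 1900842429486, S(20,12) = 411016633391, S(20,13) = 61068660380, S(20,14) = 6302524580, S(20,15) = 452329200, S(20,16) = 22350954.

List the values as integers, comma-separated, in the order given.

@21  (21,12):411016633391·12+1900842429486→6833042030178, (21,13):61068660380·13+411016633391→1204909218331, (21,14):6302524580·14+61068660380→149304004500, (21,15):452329200·15+6302524580→13087462580, (21,16):22350954·16+452329200→809944464
@22  (22,13):1204909218331·13+6833042030178→22496861868481, (22,14):149304004500·14+1204909218331→3295165281331, (22,15):13087462580·15+149304004500→345615943200, (22,16):809944464·16+13087462580→26046574004
@23  (23,14):3295165281331·14+22496861868481→68629175807115, (23,15):345615943200·15+3295165281331→8479404429331, (23,16):26046574004·16+345615943200→762361127264
Read S(23,14) = 68629175807115, S(23,15) = 8479404429331, S(23,16) = 762361127264.

68629175807115, 8479404429331, 762361127264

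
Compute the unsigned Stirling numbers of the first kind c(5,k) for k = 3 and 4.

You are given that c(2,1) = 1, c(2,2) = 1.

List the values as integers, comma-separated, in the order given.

35, 10

@3  (3,1):1·2+0→2, (3,2):1·2+1→3, (3,3):0·2+1→1
@4  (4,2):3·3+2→11, (4,3):1·3+3→6, (4,4):0·3+1→1
@5  (5,3):6·4+11→35, (5,4):1·4+6→10
Read c(5,3) = 35, c(5,4) = 10.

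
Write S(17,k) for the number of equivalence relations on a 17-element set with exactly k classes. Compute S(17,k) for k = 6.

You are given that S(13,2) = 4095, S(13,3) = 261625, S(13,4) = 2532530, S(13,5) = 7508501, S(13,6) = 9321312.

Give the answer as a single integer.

17505749898

@14  (14,3):261625·3+4095→788970, (14,4):2532530·4+261625→10391745, (14,5):7508501·5+2532530→40075035, (14,6):9321312·6+7508501→63436373
@15  (15,4):10391745·4+788970→42355950, (15,5):40075035·5+10391745→210766920, (15,6):63436373·6+40075035→420693273
@16  (16,5):210766920·5+42355950→1096190550, (16,6):420693273·6+210766920→2734926558
@17  (17,6):2734926558·6+1096190550→17505749898
Read S(17,6) = 17505749898.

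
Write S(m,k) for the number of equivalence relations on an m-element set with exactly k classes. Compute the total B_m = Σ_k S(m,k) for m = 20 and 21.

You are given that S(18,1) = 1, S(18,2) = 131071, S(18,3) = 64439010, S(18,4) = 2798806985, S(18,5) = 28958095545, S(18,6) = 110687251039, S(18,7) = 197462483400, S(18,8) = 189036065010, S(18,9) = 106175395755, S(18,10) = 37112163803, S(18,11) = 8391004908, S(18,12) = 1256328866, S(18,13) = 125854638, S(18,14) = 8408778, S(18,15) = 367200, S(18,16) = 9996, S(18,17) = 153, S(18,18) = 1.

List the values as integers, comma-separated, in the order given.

51724158235372, 474869816156751

row 19: T[19][1]=1·1+0=1  T[19][2]=2·131071+1=262143  T[19][3]=3·64439010+131071=193448101  T[19][4]=4·2798806985+64439010=11259666950  T[19][5]=5·28958095545+2798806985=147589284710  T[19][6]=6·110687251039+28958095545=693081601779  T[19][7]=7·197462483400+110687251039=1492924634839  T[19][8]=8·189036065010+197462483400=1709751003480  T[19][9]=9·106175395755+189036065010=1144614626805  T[19][10]=10·37112163803+106175395755=477297033785  T[19][11]=11·8391004908+37112163803=129413217791  T[19][12]=12·1256328866+8391004908=23466951300  T[19][13]=13·125854638+1256328866=2892439160  T[19][14]=14·8408778+125854638=243577530  T[19][15]=15·367200+8408778=13916778  T[19][16]=16·9996+367200=527136  T[19][17]=17·153+9996=12597  T[19][18]=18·1+153=171  T[19][19]=19·0+1=1
row 20: T[20][1]=1·1+0=1  T[20][2]=2·262143+1=524287  T[20][3]=3·193448101+262143=580606446  T[20][4]=4·11259666950+193448101=45232115901  T[20][5]=5·147589284710+11259666950=749206090500  T[20][6]=6·693081601779+147589284710=4306078895384  T[20][7]=7·1492924634839+693081601779=11143554045652  T[20][8]=8·1709751003480+1492924634839=15170932662679  T[20][9]=9·1144614626805+1709751003480=12011282644725  T[20][10]=10·477297033785+1144614626805=5917584964655  T[20][11]=11·129413217791+477297033785=1900842429486  T[20][12]=12·23466951300+129413217791=411016633391  T[20][13]=13·2892439160+23466951300=61068660380  T[20][14]=14·243577530+2892439160=6302524580  T[20][15]=15·13916778+243577530=452329200  T[20][16]=16·527136+13916778=22350954  T[20][17]=17·12597+527136=741285  T[20][18]=18·171+12597=15675  T[20][19]=19·1+171=190  T[20][20]=20·0+1=1
row 21: T[21][1]=1·1+0=1  T[21][2]=2·524287+1=1048575  T[21][3]=3·580606446+524287=1742343625  T[21][4]=4·45232115901+580606446=181509070050  T[21][5]=5·749206090500+45232115901=3791262568401  T[21][6]=6·4306078895384+749206090500=26585679462804  T[21][7]=7·11143554045652+4306078895384=82310957214948  T[21][8]=8·15170932662679+11143554045652=132511015347084  T[21][9]=9·12011282644725+15170932662679=123272476465204  T[21][10]=10·5917584964655+12011282644725=71187132291275  T[21][11]=11·1900842429486+5917584964655=26826851689001  T[21][12]=12·411016633391+1900842429486=6833042030178  T[21][13]=13·61068660380+411016633391=1204909218331  T[21][14]=14·6302524580+61068660380=149304004500  T[21][15]=15·452329200+6302524580=13087462580  T[21][16]=16·22350954+452329200=809944464  T[21][17]=17·741285+22350954=34952799  T[21][18]=18·15675+741285=1023435  T[21][19]=19·190+15675=19285  T[21][20]=20·1+190=210  T[21][21]=21·0+1=1
B_20 = ΣS(20,k) = 1+524287+580606446+45232115901+749206090500+4306078895384+11143554045652+15170932662679+12011282644725+5917584964655+1900842429486+411016633391+61068660380+6302524580+452329200+22350954+741285+15675+190+1 = 51724158235372
B_21 = ΣS(21,k) = 1+1048575+1742343625+181509070050+3791262568401+26585679462804+82310957214948+132511015347084+123272476465204+71187132291275+26826851689001+6833042030178+1204909218331+149304004500+13087462580+809944464+34952799+1023435+19285+210+1 = 474869816156751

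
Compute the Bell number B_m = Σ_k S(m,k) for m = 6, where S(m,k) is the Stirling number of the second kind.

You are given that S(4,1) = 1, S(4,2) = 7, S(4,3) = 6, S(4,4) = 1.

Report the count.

203

i=5: T(5,1)=0+1·1=1 | T(5,2)=1+2·7=15 | T(5,3)=7+3·6=25 | T(5,4)=6+4·1=10 | T(5,5)=1+5·0=1
i=6: T(6,1)=0+1·1=1 | T(6,2)=1+2·15=31 | T(6,3)=15+3·25=90 | T(6,4)=25+4·10=65 | T(6,5)=10+5·1=15 | T(6,6)=1+6·0=1
B_6 = ΣS(6,k) = 1+31+90+65+15+1 = 203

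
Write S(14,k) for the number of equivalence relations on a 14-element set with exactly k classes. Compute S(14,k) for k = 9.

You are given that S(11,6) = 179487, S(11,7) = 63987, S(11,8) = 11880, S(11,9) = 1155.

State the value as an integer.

5135130

@12  (12,7):63987·7+179487→627396, (12,8):11880·8+63987→159027, (12,9):1155·9+11880→22275
@13  (13,8):159027·8+627396→1899612, (13,9):22275·9+159027→359502
@14  (14,9):359502·9+1899612→5135130
Read S(14,9) = 5135130.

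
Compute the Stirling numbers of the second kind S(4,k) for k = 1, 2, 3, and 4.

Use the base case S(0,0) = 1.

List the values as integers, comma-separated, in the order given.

1, 7, 6, 1

i=1: T(1,1)=1+1·0=1
i=2: T(2,1)=0+1·1=1 | T(2,2)=1+2·0=1
i=3: T(3,1)=0+1·1=1 | T(3,2)=1+2·1=3 | T(3,3)=1+3·0=1
i=4: T(4,1)=0+1·1=1 | T(4,2)=1+2·3=7 | T(4,3)=3+3·1=6 | T(4,4)=1+4·0=1
Read S(4,1) = 1, S(4,2) = 7, S(4,3) = 6, S(4,4) = 1.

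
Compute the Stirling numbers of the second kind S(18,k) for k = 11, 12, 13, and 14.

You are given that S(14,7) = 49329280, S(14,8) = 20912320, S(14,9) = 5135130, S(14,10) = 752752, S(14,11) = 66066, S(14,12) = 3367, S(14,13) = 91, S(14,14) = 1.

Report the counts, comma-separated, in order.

8391004908, 1256328866, 125854638, 8408778

i=15: T(15,8)=49329280+8·20912320=216627840 | T(15,9)=20912320+9·5135130=67128490 | T(15,10)=5135130+10·752752=12662650 | T(15,11)=752752+11·66066=1479478 | T(15,12)=66066+12·3367=106470 | T(15,13)=3367+13·91=4550 | T(15,14)=91+14·1=105
i=16: T(16,9)=216627840+9·67128490=820784250 | T(16,10)=67128490+10·12662650=193754990 | T(16,11)=12662650+11·1479478=28936908 | T(16,12)=1479478+12·106470=2757118 | T(16,13)=106470+13·4550=165620 | T(16,14)=4550+14·105=6020
i=17: T(17,10)=820784250+10·193754990=2758334150 | T(17,11)=193754990+11·28936908=512060978 | T(17,12)=28936908+12·2757118=62022324 | T(17,13)=2757118+13·165620=4910178 | T(17,14)=165620+14·6020=249900
i=18: T(18,11)=2758334150+11·512060978=8391004908 | T(18,12)=512060978+12·62022324=1256328866 | T(18,13)=62022324+13·4910178=125854638 | T(18,14)=4910178+14·249900=8408778
Read S(18,11) = 8391004908, S(18,12) = 1256328866, S(18,13) = 125854638, S(18,14) = 8408778.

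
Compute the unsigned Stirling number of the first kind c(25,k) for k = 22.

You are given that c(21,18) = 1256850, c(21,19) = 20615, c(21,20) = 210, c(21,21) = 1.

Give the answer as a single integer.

row 22: T[22][19]=21·20615+1256850=1689765  T[22][20]=21·210+20615=25025  T[22][21]=21·1+210=231  T[22][22]=21·0+1=1
row 23: T[23][20]=22·25025+1689765=2240315  T[23][21]=22·231+25025=30107  T[23][22]=22·1+231=253
row 24: T[24][21]=23·30107+2240315=2932776  T[24][22]=23·253+30107=35926
row 25: T[25][22]=24·35926+2932776=3795000
Read c(25,22) = 3795000.

3795000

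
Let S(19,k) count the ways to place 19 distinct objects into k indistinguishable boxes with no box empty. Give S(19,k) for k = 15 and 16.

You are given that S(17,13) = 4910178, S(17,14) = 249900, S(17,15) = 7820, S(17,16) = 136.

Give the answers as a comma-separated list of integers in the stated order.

13916778, 527136

r18: T_18,14=14×249900+4910178=8408778; T_18,15=15×7820+249900=367200; T_18,16=16×136+7820=9996
r19: T_19,15=15×367200+8408778=13916778; T_19,16=16×9996+367200=527136
Read S(19,15) = 13916778, S(19,16) = 527136.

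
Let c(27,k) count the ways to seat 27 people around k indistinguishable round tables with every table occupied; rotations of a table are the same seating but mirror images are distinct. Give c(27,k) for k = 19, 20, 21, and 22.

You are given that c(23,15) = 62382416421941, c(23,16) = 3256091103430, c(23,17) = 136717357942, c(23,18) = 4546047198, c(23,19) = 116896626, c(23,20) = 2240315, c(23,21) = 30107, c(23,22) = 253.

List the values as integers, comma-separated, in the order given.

1182329687817135, 40681506808800, 1145254303050, 25922927745

r24: T_24,16=23×3256091103430+62382416421941=137272511800831; T_24,17=23×136717357942+3256091103430=6400590336096; T_24,18=23×4546047198+136717357942=241276443496; T_24,19=23×116896626+4546047198=7234669596; T_24,20=23×2240315+116896626=168423871; T_24,21=23×30107+2240315=2932776; T_24,22=23×253+30107=35926
r25: T_25,17=24×6400590336096+137272511800831=290886679867135; T_25,18=24×241276443496+6400590336096=12191224980000; T_25,19=24×7234669596+241276443496=414908513800; T_25,20=24×168423871+7234669596=11276842500; T_25,21=24×2932776+168423871=238810495; T_25,22=24×35926+2932776=3795000
r26: T_26,18=25×12191224980000+290886679867135=595667304367135; T_26,19=25×414908513800+12191224980000=22563937825000; T_26,20=25×11276842500+414908513800=696829576300; T_26,21=25×238810495+11276842500=17247104875; T_26,22=25×3795000+238810495=333685495
r27: T_27,19=26×22563937825000+595667304367135=1182329687817135; T_27,20=26×696829576300+22563937825000=40681506808800; T_27,21=26×17247104875+696829576300=1145254303050; T_27,22=26×333685495+17247104875=25922927745
Read c(27,19) = 1182329687817135, c(27,20) = 40681506808800, c(27,21) = 1145254303050, c(27,22) = 25922927745.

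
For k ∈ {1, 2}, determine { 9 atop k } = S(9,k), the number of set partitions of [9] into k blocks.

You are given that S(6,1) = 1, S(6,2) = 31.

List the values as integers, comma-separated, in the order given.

@7  (7,1):1·1+0→1, (7,2):31·2+1→63
@8  (8,1):1·1+0→1, (8,2):63·2+1→127
@9  (9,1):1·1+0→1, (9,2):127·2+1→255
Read S(9,1) = 1, S(9,2) = 255.

1, 255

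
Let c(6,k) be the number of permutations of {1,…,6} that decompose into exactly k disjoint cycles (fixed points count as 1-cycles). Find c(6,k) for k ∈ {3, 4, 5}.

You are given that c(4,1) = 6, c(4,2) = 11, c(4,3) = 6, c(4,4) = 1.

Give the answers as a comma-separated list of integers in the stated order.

@5  (5,2):11·4+6→50, (5,3):6·4+11→35, (5,4):1·4+6→10, (5,5):0·4+1→1
@6  (6,3):35·5+50→225, (6,4):10·5+35→85, (6,5):1·5+10→15
Read c(6,3) = 225, c(6,4) = 85, c(6,5) = 15.

225, 85, 15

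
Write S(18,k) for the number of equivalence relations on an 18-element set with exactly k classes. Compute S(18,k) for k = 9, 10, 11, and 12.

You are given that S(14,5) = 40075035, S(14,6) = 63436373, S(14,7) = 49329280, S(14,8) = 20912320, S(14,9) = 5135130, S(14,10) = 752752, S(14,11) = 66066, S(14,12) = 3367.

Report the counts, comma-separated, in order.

106175395755, 37112163803, 8391004908, 1256328866

r15: T_15,6=6×63436373+40075035=420693273; T_15,7=7×49329280+63436373=408741333; T_15,8=8×20912320+49329280=216627840; T_15,9=9×5135130+20912320=67128490; T_15,10=10×752752+5135130=12662650; T_15,11=11×66066+752752=1479478; T_15,12=12×3367+66066=106470
r16: T_16,7=7×408741333+420693273=3281882604; T_16,8=8×216627840+408741333=2141764053; T_16,9=9×67128490+216627840=820784250; T_16,10=10×12662650+67128490=193754990; T_16,11=11×1479478+12662650=28936908; T_16,12=12×106470+1479478=2757118
r17: T_17,8=8×2141764053+3281882604=20415995028; T_17,9=9×820784250+2141764053=9528822303; T_17,10=10×193754990+820784250=2758334150; T_17,11=11×28936908+193754990=512060978; T_17,12=12×2757118+28936908=62022324
r18: T_18,9=9×9528822303+20415995028=106175395755; T_18,10=10×2758334150+9528822303=37112163803; T_18,11=11×512060978+2758334150=8391004908; T_18,12=12×62022324+512060978=1256328866
Read S(18,9) = 106175395755, S(18,10) = 37112163803, S(18,11) = 8391004908, S(18,12) = 1256328866.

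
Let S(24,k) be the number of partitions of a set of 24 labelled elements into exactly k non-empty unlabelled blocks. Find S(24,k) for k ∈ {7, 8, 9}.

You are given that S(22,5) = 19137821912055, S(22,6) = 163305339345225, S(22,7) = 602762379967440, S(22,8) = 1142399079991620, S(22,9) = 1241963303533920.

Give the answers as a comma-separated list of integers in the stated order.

row 23: T[23][6]=6·163305339345225+19137821912055=998969857983405  T[23][7]=7·602762379967440+163305339345225=4382641999117305  T[23][8]=8·1142399079991620+602762379967440=9741955019900400  T[23][9]=9·1241963303533920+1142399079991620=12320068811796900
row 24: T[24][7]=7·4382641999117305+998969857983405=31677463851804540  T[24][8]=8·9741955019900400+4382641999117305=82318282158320505  T[24][9]=9·12320068811796900+9741955019900400=120622574326072500
Read S(24,7) = 31677463851804540, S(24,8) = 82318282158320505, S(24,9) = 120622574326072500.

31677463851804540, 82318282158320505, 120622574326072500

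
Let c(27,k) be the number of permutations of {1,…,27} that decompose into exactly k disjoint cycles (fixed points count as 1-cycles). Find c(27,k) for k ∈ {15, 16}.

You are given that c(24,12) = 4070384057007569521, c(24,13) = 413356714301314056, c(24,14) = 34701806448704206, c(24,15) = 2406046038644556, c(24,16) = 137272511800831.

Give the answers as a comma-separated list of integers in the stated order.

137637641117332879365, 9666373658466991050

i=25: T(25,13)=4070384057007569521+24·413356714301314056=13990945200239106865 | T(25,14)=413356714301314056+24·34701806448704206=1246200069070215000 | T(25,15)=34701806448704206+24·2406046038644556=92446911376173550 | T(25,16)=2406046038644556+24·137272511800831=5700586321864500
i=26: T(26,14)=13990945200239106865+25·1246200069070215000=45145946926994481865 | T(26,15)=1246200069070215000+25·92446911376173550=3557372853474553750 | T(26,16)=92446911376173550+25·5700586321864500=234961569422786050
i=27: T(27,15)=45145946926994481865+26·3557372853474553750=137637641117332879365 | T(27,16)=3557372853474553750+26·234961569422786050=9666373658466991050
Read c(27,15) = 137637641117332879365, c(27,16) = 9666373658466991050.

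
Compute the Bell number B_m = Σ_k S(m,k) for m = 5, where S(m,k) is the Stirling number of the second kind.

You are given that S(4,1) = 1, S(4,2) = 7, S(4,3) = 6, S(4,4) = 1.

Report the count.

@5  (5,1):1·1+0→1, (5,2):7·2+1→15, (5,3):6·3+7→25, (5,4):1·4+6→10, (5,5):0·5+1→1
B_5 = ΣS(5,k) = 1+15+25+10+1 = 52

52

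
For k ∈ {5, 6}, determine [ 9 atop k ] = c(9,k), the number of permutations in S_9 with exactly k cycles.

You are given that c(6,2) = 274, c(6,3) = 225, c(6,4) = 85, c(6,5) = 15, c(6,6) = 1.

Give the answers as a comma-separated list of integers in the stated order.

22449, 4536

r7: T_7,3=6×225+274=1624; T_7,4=6×85+225=735; T_7,5=6×15+85=175; T_7,6=6×1+15=21
r8: T_8,4=7×735+1624=6769; T_8,5=7×175+735=1960; T_8,6=7×21+175=322
r9: T_9,5=8×1960+6769=22449; T_9,6=8×322+1960=4536
Read c(9,5) = 22449, c(9,6) = 4536.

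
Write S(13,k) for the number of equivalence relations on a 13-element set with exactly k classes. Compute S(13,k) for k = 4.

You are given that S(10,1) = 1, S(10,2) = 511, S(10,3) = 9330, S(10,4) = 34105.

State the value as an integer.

2532530

[11] T[11,2]:2*511+1=1023 · T[11,3]:3*9330+511=28501 · T[11,4]:4*34105+9330=145750
[12] T[12,3]:3*28501+1023=86526 · T[12,4]:4*145750+28501=611501
[13] T[13,4]:4*611501+86526=2532530
Read S(13,4) = 2532530.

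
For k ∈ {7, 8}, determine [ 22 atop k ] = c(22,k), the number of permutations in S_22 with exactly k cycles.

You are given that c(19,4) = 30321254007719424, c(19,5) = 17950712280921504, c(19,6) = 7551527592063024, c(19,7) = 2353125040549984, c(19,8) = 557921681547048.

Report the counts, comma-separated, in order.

i=20: T(20,5)=30321254007719424+19·17950712280921504=371384787345228000 | T(20,6)=17950712280921504+19·7551527592063024=161429736530118960 | T(20,7)=7551527592063024+19·2353125040549984=52260903362512720 | T(20,8)=2353125040549984+19·557921681547048=12953636989943896
i=21: T(21,6)=371384787345228000+20·161429736530118960=3599979517947607200 | T(21,7)=161429736530118960+20·52260903362512720=1206647803780373360 | T(21,8)=52260903362512720+20·12953636989943896=311333643161390640
i=22: T(22,7)=3599979517947607200+21·1206647803780373360=28939583397335447760 | T(22,8)=1206647803780373360+21·311333643161390640=7744654310169576800
Read c(22,7) = 28939583397335447760, c(22,8) = 7744654310169576800.

28939583397335447760, 7744654310169576800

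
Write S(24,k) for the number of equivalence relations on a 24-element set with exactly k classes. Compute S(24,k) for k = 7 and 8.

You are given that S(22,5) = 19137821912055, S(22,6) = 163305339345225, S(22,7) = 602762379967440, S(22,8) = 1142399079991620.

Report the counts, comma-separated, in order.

i=23: T(23,6)=19137821912055+6·163305339345225=998969857983405 | T(23,7)=163305339345225+7·602762379967440=4382641999117305 | T(23,8)=602762379967440+8·1142399079991620=9741955019900400
i=24: T(24,7)=998969857983405+7·4382641999117305=31677463851804540 | T(24,8)=4382641999117305+8·9741955019900400=82318282158320505
Read S(24,7) = 31677463851804540, S(24,8) = 82318282158320505.

31677463851804540, 82318282158320505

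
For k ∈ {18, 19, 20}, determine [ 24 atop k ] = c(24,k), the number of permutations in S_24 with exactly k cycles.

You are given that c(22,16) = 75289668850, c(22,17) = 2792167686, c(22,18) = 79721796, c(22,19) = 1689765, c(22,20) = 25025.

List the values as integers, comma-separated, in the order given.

241276443496, 7234669596, 168423871

[23] T[23,17]:22*2792167686+75289668850=136717357942 · T[23,18]:22*79721796+2792167686=4546047198 · T[23,19]:22*1689765+79721796=116896626 · T[23,20]:22*25025+1689765=2240315
[24] T[24,18]:23*4546047198+136717357942=241276443496 · T[24,19]:23*116896626+4546047198=7234669596 · T[24,20]:23*2240315+116896626=168423871
Read c(24,18) = 241276443496, c(24,19) = 7234669596, c(24,20) = 168423871.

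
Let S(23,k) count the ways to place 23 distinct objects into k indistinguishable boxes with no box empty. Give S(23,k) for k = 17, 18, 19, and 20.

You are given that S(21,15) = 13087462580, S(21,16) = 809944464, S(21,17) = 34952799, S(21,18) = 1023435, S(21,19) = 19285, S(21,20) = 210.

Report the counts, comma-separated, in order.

49916988803, 2364885369, 79781779, 1859550

@22  (22,16):809944464·16+13087462580→26046574004, (22,17):34952799·17+809944464→1404142047, (22,18):1023435·18+34952799→53374629, (22,19):19285·19+1023435→1389850, (22,20):210·20+19285→23485
@23  (23,17):1404142047·17+26046574004→49916988803, (23,18):53374629·18+1404142047→2364885369, (23,19):1389850·19+53374629→79781779, (23,20):23485·20+1389850→1859550
Read S(23,17) = 49916988803, S(23,18) = 2364885369, S(23,19) = 79781779, S(23,20) = 1859550.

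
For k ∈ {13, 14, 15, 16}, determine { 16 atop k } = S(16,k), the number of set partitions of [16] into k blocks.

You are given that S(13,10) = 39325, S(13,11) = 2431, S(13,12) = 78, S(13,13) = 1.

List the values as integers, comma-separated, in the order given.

165620, 6020, 120, 1

[14] T[14,11]:11*2431+39325=66066 · T[14,12]:12*78+2431=3367 · T[14,13]:13*1+78=91 · T[14,14]:14*0+1=1
[15] T[15,12]:12*3367+66066=106470 · T[15,13]:13*91+3367=4550 · T[15,14]:14*1+91=105 · T[15,15]:15*0+1=1
[16] T[16,13]:13*4550+106470=165620 · T[16,14]:14*105+4550=6020 · T[16,15]:15*1+105=120 · T[16,16]:16*0+1=1
Read S(16,13) = 165620, S(16,14) = 6020, S(16,15) = 120, S(16,16) = 1.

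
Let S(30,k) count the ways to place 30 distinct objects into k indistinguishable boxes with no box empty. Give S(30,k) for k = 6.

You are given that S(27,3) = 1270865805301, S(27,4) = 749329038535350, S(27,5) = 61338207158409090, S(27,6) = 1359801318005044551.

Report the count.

@28  (28,4):749329038535350·4+1270865805301→2998587019946701, (28,5):61338207158409090·5+749329038535350→307440364830580800, (28,6):1359801318005044551·6+61338207158409090→8220146115188676396
@29  (29,5):307440364830580800·5+2998587019946701→1540200411172850701, (29,6):8220146115188676396·6+307440364830580800→49628317055962639176
@30  (30,6):49628317055962639176·6+1540200411172850701→299310102746948685757
Read S(30,6) = 299310102746948685757.

299310102746948685757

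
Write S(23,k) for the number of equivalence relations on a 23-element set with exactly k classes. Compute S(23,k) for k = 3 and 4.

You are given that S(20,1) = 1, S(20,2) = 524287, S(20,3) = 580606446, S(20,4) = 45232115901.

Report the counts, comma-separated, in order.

r21: T_21,1=1×1+0=1; T_21,2=2×524287+1=1048575; T_21,3=3×580606446+524287=1742343625; T_21,4=4×45232115901+580606446=181509070050
r22: T_22,2=2×1048575+1=2097151; T_22,3=3×1742343625+1048575=5228079450; T_22,4=4×181509070050+1742343625=727778623825
r23: T_23,3=3×5228079450+2097151=15686335501; T_23,4=4×727778623825+5228079450=2916342574750
Read S(23,3) = 15686335501, S(23,4) = 2916342574750.

15686335501, 2916342574750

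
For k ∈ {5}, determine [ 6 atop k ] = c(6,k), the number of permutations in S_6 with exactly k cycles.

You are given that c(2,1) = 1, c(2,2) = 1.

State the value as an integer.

15

[3] T[3,2]:2*1+1=3 · T[3,3]:2*0+1=1
[4] T[4,3]:3*1+3=6 · T[4,4]:3*0+1=1
[5] T[5,4]:4*1+6=10 · T[5,5]:4*0+1=1
[6] T[6,5]:5*1+10=15
Read c(6,5) = 15.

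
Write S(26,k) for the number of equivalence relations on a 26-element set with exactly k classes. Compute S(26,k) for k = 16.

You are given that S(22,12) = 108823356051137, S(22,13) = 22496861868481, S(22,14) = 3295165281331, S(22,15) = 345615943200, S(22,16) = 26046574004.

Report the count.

12725877242482560

[23] T[23,13]:13*22496861868481+108823356051137=401282560341390 · T[23,14]:14*3295165281331+22496861868481=68629175807115 · T[23,15]:15*345615943200+3295165281331=8479404429331 · T[23,16]:16*26046574004+345615943200=762361127264
[24] T[24,14]:14*68629175807115+401282560341390=1362091021641000 · T[24,15]:15*8479404429331+68629175807115=195820242247080 · T[24,16]:16*762361127264+8479404429331=20677182465555
[25] T[25,15]:15*195820242247080+1362091021641000=4299394655347200 · T[25,16]:16*20677182465555+195820242247080=526655161695960
[26] T[26,16]:16*526655161695960+4299394655347200=12725877242482560
Read S(26,16) = 12725877242482560.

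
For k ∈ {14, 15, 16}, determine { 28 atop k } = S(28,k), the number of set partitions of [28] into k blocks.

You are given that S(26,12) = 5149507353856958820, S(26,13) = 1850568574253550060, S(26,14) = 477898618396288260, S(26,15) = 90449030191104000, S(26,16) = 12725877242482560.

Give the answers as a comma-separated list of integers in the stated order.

@27  (27,13):1850568574253550060·13+5149507353856958820→29206898819153109600, (27,14):477898618396288260·14+1850568574253550060→8541149231801585700, (27,15):90449030191104000·15+477898618396288260→1834634071262848260, (27,16):12725877242482560·16+90449030191104000→294063066070824960
@28  (28,14):8541149231801585700·14+29206898819153109600→148782988064375309400, (28,15):1834634071262848260·15+8541149231801585700→36060660300744309600, (28,16):294063066070824960·16+1834634071262848260→6539643128396047620
Read S(28,14) = 148782988064375309400, S(28,15) = 36060660300744309600, S(28,16) = 6539643128396047620.

148782988064375309400, 36060660300744309600, 6539643128396047620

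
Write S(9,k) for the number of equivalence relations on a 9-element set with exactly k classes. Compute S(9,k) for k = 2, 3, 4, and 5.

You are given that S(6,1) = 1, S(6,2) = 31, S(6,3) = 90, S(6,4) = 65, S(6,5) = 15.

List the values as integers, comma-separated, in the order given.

r7: T_7,1=1×1+0=1; T_7,2=2×31+1=63; T_7,3=3×90+31=301; T_7,4=4×65+90=350; T_7,5=5×15+65=140
r8: T_8,1=1×1+0=1; T_8,2=2×63+1=127; T_8,3=3×301+63=966; T_8,4=4×350+301=1701; T_8,5=5×140+350=1050
r9: T_9,2=2×127+1=255; T_9,3=3×966+127=3025; T_9,4=4×1701+966=7770; T_9,5=5×1050+1701=6951
Read S(9,2) = 255, S(9,3) = 3025, S(9,4) = 7770, S(9,5) = 6951.

255, 3025, 7770, 6951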